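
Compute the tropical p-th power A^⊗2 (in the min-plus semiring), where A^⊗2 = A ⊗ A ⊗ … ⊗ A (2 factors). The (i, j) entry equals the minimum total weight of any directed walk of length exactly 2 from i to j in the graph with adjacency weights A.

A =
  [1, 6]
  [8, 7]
A^⊗2 =
  [2, 7]
  [9, 14]

Each entry (A^⊗2)_ij equals the minimum over all length-2 walks i = v_0 → v_1 → … → v_2 = j of Σ_t A[v_t][v_{t+1}]. For example, for (i, j) = (0, 1) we minimise over 2 possible intermediate vertex sequences; the minimum is 7, attained along the walk 0 → 0 → 1.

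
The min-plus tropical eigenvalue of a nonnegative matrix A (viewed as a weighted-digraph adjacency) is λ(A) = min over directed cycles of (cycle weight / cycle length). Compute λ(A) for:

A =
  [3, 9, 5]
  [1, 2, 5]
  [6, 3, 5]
λ(A) = 2

Enumerate directed cycles and compute their means (weight / length). Sample:
  cycle 0 → 0: weight = 3, length = 1, mean = 3/1 ≈ 3.000
  cycle 1 → 1: weight = 2, length = 1, mean = 2/1 ≈ 2.000
  cycle 2 → 2: weight = 5, length = 1, mean = 5/1 ≈ 5.000
  cycle 0 → 1 → 0: weight = 10, length = 2, mean = 10/2 ≈ 5.000
  cycle 0 → 2 → 0: weight = 11, length = 2, mean = 11/2 ≈ 5.500
  cycle 1 → 0 → 1: weight = 10, length = 2, mean = 10/2 ≈ 5.000
Minimum mean = 2.000, attained e.g. along the cycle 1 → 1 with weight 2 and length 1. So λ(A) = 2/1 = 2.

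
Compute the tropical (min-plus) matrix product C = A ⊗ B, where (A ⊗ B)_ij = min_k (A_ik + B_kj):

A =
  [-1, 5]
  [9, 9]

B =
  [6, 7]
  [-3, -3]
A ⊗ B =
  [2, 2]
  [6, 6]

Apply the min-plus product entry-by-entry:
  C[0][0] = min over k of (A[0][0] + B[0][0] = -1 + 6 = 5, A[0][1] + B[1][0] = 5 + -3 = 2) = 2 (attained at k = 1)
  C[0][1] = min over k of (A[0][0] + B[0][1] = -1 + 7 = 6, A[0][1] + B[1][1] = 5 + -3 = 2) = 2 (attained at k = 1)
  C[1][0] = min over k of (A[1][0] + B[0][0] = 9 + 6 = 15, A[1][1] + B[1][0] = 9 + -3 = 6) = 6 (attained at k = 1)
  C[1][1] = min over k of (A[1][0] + B[0][1] = 9 + 7 = 16, A[1][1] + B[1][1] = 9 + -3 = 6) = 6 (attained at k = 1)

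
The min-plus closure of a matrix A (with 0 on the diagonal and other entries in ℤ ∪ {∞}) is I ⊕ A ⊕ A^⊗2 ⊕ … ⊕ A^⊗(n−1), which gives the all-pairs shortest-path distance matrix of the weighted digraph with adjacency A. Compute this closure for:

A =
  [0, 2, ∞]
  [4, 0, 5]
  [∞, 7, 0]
Closure =
  [0, 2, 7]
  [4, 0, 5]
  [11, 7, 0]

This is the Floyd-Warshall all-pairs shortest-path computation. For each intermediate vertex k = 0, 1, …, 2, update dist[i][j] ← min(dist[i][j], dist[i][k] + dist[k][j]). The final matrix gives, for each (i, j), the minimum total weight of any directed path from i to j (possibly empty when i = j).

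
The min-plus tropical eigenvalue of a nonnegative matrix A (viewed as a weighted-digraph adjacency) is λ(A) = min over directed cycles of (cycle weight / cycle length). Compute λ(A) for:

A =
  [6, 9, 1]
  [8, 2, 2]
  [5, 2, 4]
λ(A) = 2

Enumerate directed cycles and compute their means (weight / length). Sample:
  cycle 0 → 0: weight = 6, length = 1, mean = 6/1 ≈ 6.000
  cycle 1 → 1: weight = 2, length = 1, mean = 2/1 ≈ 2.000
  cycle 2 → 2: weight = 4, length = 1, mean = 4/1 ≈ 4.000
  cycle 0 → 1 → 0: weight = 17, length = 2, mean = 17/2 ≈ 8.500
  cycle 0 → 2 → 0: weight = 6, length = 2, mean = 6/2 ≈ 3.000
  cycle 1 → 0 → 1: weight = 17, length = 2, mean = 17/2 ≈ 8.500
Minimum mean = 2.000, attained e.g. along the cycle 1 → 1 with weight 2 and length 1. So λ(A) = 2/1 = 2.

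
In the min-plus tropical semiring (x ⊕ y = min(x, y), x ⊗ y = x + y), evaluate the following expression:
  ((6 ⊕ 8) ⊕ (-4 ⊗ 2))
((6 ⊕ 8) ⊕ (-4 ⊗ 2)) = -2

Expand innermost to outermost. Recall ⊕ takes the minimum of its arguments and ⊗ takes their sum. Working out the expression ((6 ⊕ 8) ⊕ (-4 ⊗ 2)) gives -2.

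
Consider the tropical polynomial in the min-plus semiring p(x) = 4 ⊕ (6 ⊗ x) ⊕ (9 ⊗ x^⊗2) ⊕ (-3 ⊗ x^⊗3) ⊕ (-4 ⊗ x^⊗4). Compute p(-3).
p(-3) = -16

A tropical monomial a ⊗ x^⊗i evaluates to a + i · x. Evaluating each term at x = -3:
  Term 0 contributes 4 + 0 · -3 = 4
  Term 1 contributes 6 + 1 · -3 = 3
  Term 2 contributes 9 + 2 · -3 = 3
  Term 3 contributes -3 + 3 · -3 = -12
  Term 4 contributes -4 + 4 · -3 = -16
p(-3) = ⊕ of these = min[4, 3, 3, -12, -16] = -16.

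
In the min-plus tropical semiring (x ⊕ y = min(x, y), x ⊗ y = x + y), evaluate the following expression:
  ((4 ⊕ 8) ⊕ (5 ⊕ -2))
((4 ⊕ 8) ⊕ (5 ⊕ -2)) = -2

Expand innermost to outermost. Recall ⊕ takes the minimum of its arguments and ⊗ takes their sum. Working out the expression ((4 ⊕ 8) ⊕ (5 ⊕ -2)) gives -2.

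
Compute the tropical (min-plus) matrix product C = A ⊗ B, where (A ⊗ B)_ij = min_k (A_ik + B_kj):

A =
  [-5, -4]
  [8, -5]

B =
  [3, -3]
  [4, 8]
A ⊗ B =
  [-2, -8]
  [-1, 3]

Apply the min-plus product entry-by-entry:
  C[0][0] = min over k of (A[0][0] + B[0][0] = -5 + 3 = -2, A[0][1] + B[1][0] = -4 + 4 = 0) = -2 (attained at k = 0)
  C[0][1] = min over k of (A[0][0] + B[0][1] = -5 + -3 = -8, A[0][1] + B[1][1] = -4 + 8 = 4) = -8 (attained at k = 0)
  C[1][0] = min over k of (A[1][0] + B[0][0] = 8 + 3 = 11, A[1][1] + B[1][0] = -5 + 4 = -1) = -1 (attained at k = 1)
  C[1][1] = min over k of (A[1][0] + B[0][1] = 8 + -3 = 5, A[1][1] + B[1][1] = -5 + 8 = 3) = 3 (attained at k = 1)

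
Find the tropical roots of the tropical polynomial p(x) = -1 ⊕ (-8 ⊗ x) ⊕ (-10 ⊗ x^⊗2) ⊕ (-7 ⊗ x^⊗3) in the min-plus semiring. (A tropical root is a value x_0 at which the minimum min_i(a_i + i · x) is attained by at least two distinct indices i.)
Roots: {-3, 2, 7}

Each tropical root is a break point of the lower envelope of the lines y = a_i + i · x (there are 4 lines, with slopes 0, 1, ..., 3). Only the lines that attain the minimum somewhere contribute to roots; other lines are dominated. Here the surviving (envelope) indices are i = 3, i = 2, i = 1, i = 0.
Intersections between consecutive envelope lines give the roots: for adjacent envelope indices i < j the intersection is x = (a_i − a_j) / (j − i). Reading off the sorted break points: {-3, 2, 7}.
Verification: at each break x_0, at least two indices attain the minimum of min_i(a_i + i · x_0).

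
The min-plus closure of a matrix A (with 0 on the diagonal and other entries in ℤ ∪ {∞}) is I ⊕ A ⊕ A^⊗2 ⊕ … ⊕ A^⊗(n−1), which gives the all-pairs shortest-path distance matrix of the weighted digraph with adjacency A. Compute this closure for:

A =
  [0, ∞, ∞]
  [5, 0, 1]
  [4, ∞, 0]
Closure =
  [0, ∞, ∞]
  [5, 0, 1]
  [4, ∞, 0]

This is the Floyd-Warshall all-pairs shortest-path computation. For each intermediate vertex k = 0, 1, …, 2, update dist[i][j] ← min(dist[i][j], dist[i][k] + dist[k][j]). The final matrix gives, for each (i, j), the minimum total weight of any directed path from i to j (possibly empty when i = j).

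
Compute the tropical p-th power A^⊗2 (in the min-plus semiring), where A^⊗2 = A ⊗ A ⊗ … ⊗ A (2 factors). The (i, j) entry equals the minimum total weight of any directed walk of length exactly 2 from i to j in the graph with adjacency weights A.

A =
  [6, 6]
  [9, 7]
A^⊗2 =
  [12, 12]
  [15, 14]

Each entry (A^⊗2)_ij equals the minimum over all length-2 walks i = v_0 → v_1 → … → v_2 = j of Σ_t A[v_t][v_{t+1}]. For example, for (i, j) = (0, 1) we minimise over 2 possible intermediate vertex sequences; the minimum is 12, attained along the walk 0 → 0 → 1.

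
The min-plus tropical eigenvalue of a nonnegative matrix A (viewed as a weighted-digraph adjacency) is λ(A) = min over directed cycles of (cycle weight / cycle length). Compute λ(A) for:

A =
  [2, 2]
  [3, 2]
λ(A) = 2

Enumerate directed cycles and compute their means (weight / length). Sample:
  cycle 0 → 0: weight = 2, length = 1, mean = 2/1 ≈ 2.000
  cycle 1 → 1: weight = 2, length = 1, mean = 2/1 ≈ 2.000
  cycle 0 → 1 → 0: weight = 5, length = 2, mean = 5/2 ≈ 2.500
  cycle 1 → 0 → 1: weight = 5, length = 2, mean = 5/2 ≈ 2.500
Minimum mean = 2.000, attained e.g. along the cycle 0 → 0 with weight 2 and length 1. So λ(A) = 2/1 = 2.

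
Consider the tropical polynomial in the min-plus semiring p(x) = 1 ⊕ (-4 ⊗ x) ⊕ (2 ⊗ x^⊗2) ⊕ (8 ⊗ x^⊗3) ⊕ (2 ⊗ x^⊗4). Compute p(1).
p(1) = -3

A tropical monomial a ⊗ x^⊗i evaluates to a + i · x. Evaluating each term at x = 1:
  Term 0 contributes 1 + 0 · 1 = 1
  Term 1 contributes -4 + 1 · 1 = -3
  Term 2 contributes 2 + 2 · 1 = 4
  Term 3 contributes 8 + 3 · 1 = 11
  Term 4 contributes 2 + 4 · 1 = 6
p(1) = ⊕ of these = min[1, -3, 4, 11, 6] = -3.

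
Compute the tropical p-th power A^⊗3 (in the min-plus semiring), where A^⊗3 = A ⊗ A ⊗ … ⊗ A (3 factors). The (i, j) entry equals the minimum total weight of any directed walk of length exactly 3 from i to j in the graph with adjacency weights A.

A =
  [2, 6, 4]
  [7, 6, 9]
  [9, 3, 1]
A^⊗3 =
  [6, 8, 6]
  [11, 13, 11]
  [11, 5, 3]

Each entry (A^⊗3)_ij equals the minimum over all length-3 walks i = v_0 → v_1 → … → v_3 = j of Σ_t A[v_t][v_{t+1}]. For example, for (i, j) = (0, 2) we minimise over 9 possible intermediate vertex sequences; the minimum is 6, attained along the walk 0 → 2 → 2 → 2.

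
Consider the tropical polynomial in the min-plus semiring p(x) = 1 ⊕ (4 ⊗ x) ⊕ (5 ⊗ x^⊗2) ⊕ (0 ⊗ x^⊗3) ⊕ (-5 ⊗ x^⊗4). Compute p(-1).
p(-1) = -9

A tropical monomial a ⊗ x^⊗i evaluates to a + i · x. Evaluating each term at x = -1:
  Term 0 contributes 1 + 0 · -1 = 1
  Term 1 contributes 4 + 1 · -1 = 3
  Term 2 contributes 5 + 2 · -1 = 3
  Term 3 contributes 0 + 3 · -1 = -3
  Term 4 contributes -5 + 4 · -1 = -9
p(-1) = ⊕ of these = min[1, 3, 3, -3, -9] = -9.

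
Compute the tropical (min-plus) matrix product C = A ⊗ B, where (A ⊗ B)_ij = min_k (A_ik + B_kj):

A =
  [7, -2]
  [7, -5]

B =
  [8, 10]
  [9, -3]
A ⊗ B =
  [7, -5]
  [4, -8]

Apply the min-plus product entry-by-entry:
  C[0][0] = min over k of (A[0][0] + B[0][0] = 7 + 8 = 15, A[0][1] + B[1][0] = -2 + 9 = 7) = 7 (attained at k = 1)
  C[0][1] = min over k of (A[0][0] + B[0][1] = 7 + 10 = 17, A[0][1] + B[1][1] = -2 + -3 = -5) = -5 (attained at k = 1)
  C[1][0] = min over k of (A[1][0] + B[0][0] = 7 + 8 = 15, A[1][1] + B[1][0] = -5 + 9 = 4) = 4 (attained at k = 1)
  C[1][1] = min over k of (A[1][0] + B[0][1] = 7 + 10 = 17, A[1][1] + B[1][1] = -5 + -3 = -8) = -8 (attained at k = 1)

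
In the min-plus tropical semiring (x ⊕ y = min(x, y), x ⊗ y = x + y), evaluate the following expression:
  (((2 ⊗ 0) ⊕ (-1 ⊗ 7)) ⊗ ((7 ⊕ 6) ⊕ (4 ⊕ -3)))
(((2 ⊗ 0) ⊕ (-1 ⊗ 7)) ⊗ ((7 ⊕ 6) ⊕ (4 ⊕ -3))) = -1

Expand innermost to outermost. Recall ⊕ takes the minimum of its arguments and ⊗ takes their sum. Working out the expression (((2 ⊗ 0) ⊕ (-1 ⊗ 7)) ⊗ ((7 ⊕ 6) ⊕ (4 ⊕ -3))) gives -1.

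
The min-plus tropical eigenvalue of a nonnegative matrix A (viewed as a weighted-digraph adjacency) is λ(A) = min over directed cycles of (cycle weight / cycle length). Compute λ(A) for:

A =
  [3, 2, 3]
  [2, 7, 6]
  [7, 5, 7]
λ(A) = 2

Enumerate directed cycles and compute their means (weight / length). Sample:
  cycle 0 → 0: weight = 3, length = 1, mean = 3/1 ≈ 3.000
  cycle 1 → 1: weight = 7, length = 1, mean = 7/1 ≈ 7.000
  cycle 2 → 2: weight = 7, length = 1, mean = 7/1 ≈ 7.000
  cycle 0 → 1 → 0: weight = 4, length = 2, mean = 4/2 ≈ 2.000
  cycle 0 → 2 → 0: weight = 10, length = 2, mean = 10/2 ≈ 5.000
  cycle 1 → 0 → 1: weight = 4, length = 2, mean = 4/2 ≈ 2.000
Minimum mean = 2.000, attained e.g. along the cycle 0 → 1 → 0 with weight 4 and length 2. So λ(A) = 4/2 = 2.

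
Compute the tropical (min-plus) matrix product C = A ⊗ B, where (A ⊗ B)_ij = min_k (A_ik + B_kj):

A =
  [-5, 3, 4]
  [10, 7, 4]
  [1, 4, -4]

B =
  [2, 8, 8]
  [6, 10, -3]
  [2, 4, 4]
A ⊗ B =
  [-3, 3, 0]
  [6, 8, 4]
  [-2, 0, 0]

Apply the min-plus product entry-by-entry:
  C[0][0] = min over k of (A[0][0] + B[0][0] = -5 + 2 = -3, A[0][1] + B[1][0] = 3 + 6 = 9, A[0][2] + B[2][0] = 4 + 2 = 6) = -3 (attained at k = 0)
  C[0][1] = min over k of (A[0][0] + B[0][1] = -5 + 8 = 3, A[0][1] + B[1][1] = 3 + 10 = 13, A[0][2] + B[2][1] = 4 + 4 = 8) = 3 (attained at k = 0)
  C[0][2] = min over k of (A[0][0] + B[0][2] = -5 + 8 = 3, A[0][1] + B[1][2] = 3 + -3 = 0, A[0][2] + B[2][2] = 4 + 4 = 8) = 0 (attained at k = 1)
  C[1][0] = min over k of (A[1][0] + B[0][0] = 10 + 2 = 12, A[1][1] + B[1][0] = 7 + 6 = 13, A[1][2] + B[2][0] = 4 + 2 = 6) = 6 (attained at k = 2)
  C[1][1] = min over k of (A[1][0] + B[0][1] = 10 + 8 = 18, A[1][1] + B[1][1] = 7 + 10 = 17, A[1][2] + B[2][1] = 4 + 4 = 8) = 8 (attained at k = 2)
  C[1][2] = min over k of (A[1][0] + B[0][2] = 10 + 8 = 18, A[1][1] + B[1][2] = 7 + -3 = 4, A[1][2] + B[2][2] = 4 + 4 = 8) = 4 (attained at k = 1)
  C[2][0] = min over k of (A[2][0] + B[0][0] = 1 + 2 = 3, A[2][1] + B[1][0] = 4 + 6 = 10, A[2][2] + B[2][0] = -4 + 2 = -2) = -2 (attained at k = 2)
  C[2][1] = min over k of (A[2][0] + B[0][1] = 1 + 8 = 9, A[2][1] + B[1][1] = 4 + 10 = 14, A[2][2] + B[2][1] = -4 + 4 = 0) = 0 (attained at k = 2)
  C[2][2] = min over k of (A[2][0] + B[0][2] = 1 + 8 = 9, A[2][1] + B[1][2] = 4 + -3 = 1, A[2][2] + B[2][2] = -4 + 4 = 0) = 0 (attained at k = 2)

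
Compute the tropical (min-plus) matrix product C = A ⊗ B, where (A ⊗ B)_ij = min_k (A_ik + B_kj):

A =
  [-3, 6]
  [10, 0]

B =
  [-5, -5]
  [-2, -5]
A ⊗ B =
  [-8, -8]
  [-2, -5]

Apply the min-plus product entry-by-entry:
  C[0][0] = min over k of (A[0][0] + B[0][0] = -3 + -5 = -8, A[0][1] + B[1][0] = 6 + -2 = 4) = -8 (attained at k = 0)
  C[0][1] = min over k of (A[0][0] + B[0][1] = -3 + -5 = -8, A[0][1] + B[1][1] = 6 + -5 = 1) = -8 (attained at k = 0)
  C[1][0] = min over k of (A[1][0] + B[0][0] = 10 + -5 = 5, A[1][1] + B[1][0] = 0 + -2 = -2) = -2 (attained at k = 1)
  C[1][1] = min over k of (A[1][0] + B[0][1] = 10 + -5 = 5, A[1][1] + B[1][1] = 0 + -5 = -5) = -5 (attained at k = 1)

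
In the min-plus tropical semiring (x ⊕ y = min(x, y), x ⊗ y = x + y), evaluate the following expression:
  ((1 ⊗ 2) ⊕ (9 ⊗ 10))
((1 ⊗ 2) ⊕ (9 ⊗ 10)) = 3

Expand innermost to outermost. Recall ⊕ takes the minimum of its arguments and ⊗ takes their sum. Working out the expression ((1 ⊗ 2) ⊕ (9 ⊗ 10)) gives 3.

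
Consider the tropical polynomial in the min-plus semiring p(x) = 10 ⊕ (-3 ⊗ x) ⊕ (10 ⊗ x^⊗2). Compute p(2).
p(2) = -1

A tropical monomial a ⊗ x^⊗i evaluates to a + i · x. Evaluating each term at x = 2:
  Term 0 contributes 10 + 0 · 2 = 10
  Term 1 contributes -3 + 1 · 2 = -1
  Term 2 contributes 10 + 2 · 2 = 14
p(2) = ⊕ of these = min[10, -1, 14] = -1.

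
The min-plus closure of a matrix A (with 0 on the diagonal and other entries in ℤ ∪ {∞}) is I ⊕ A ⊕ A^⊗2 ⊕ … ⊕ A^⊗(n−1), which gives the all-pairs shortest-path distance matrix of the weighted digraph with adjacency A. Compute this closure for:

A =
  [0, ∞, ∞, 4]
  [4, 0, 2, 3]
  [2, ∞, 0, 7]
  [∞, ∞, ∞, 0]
Closure =
  [0, ∞, ∞, 4]
  [4, 0, 2, 3]
  [2, ∞, 0, 6]
  [∞, ∞, ∞, 0]

This is the Floyd-Warshall all-pairs shortest-path computation. For each intermediate vertex k = 0, 1, …, 3, update dist[i][j] ← min(dist[i][j], dist[i][k] + dist[k][j]). The final matrix gives, for each (i, j), the minimum total weight of any directed path from i to j (possibly empty when i = j).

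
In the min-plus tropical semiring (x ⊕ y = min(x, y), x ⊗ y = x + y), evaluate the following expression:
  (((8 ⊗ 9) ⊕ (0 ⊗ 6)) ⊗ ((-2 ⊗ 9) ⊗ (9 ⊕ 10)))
(((8 ⊗ 9) ⊕ (0 ⊗ 6)) ⊗ ((-2 ⊗ 9) ⊗ (9 ⊕ 10))) = 22

Expand innermost to outermost. Recall ⊕ takes the minimum of its arguments and ⊗ takes their sum. Working out the expression (((8 ⊗ 9) ⊕ (0 ⊗ 6)) ⊗ ((-2 ⊗ 9) ⊗ (9 ⊕ 10))) gives 22.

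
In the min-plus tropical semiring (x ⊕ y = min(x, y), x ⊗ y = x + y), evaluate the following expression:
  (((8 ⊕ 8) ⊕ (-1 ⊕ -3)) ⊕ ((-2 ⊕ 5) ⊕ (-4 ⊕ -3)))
(((8 ⊕ 8) ⊕ (-1 ⊕ -3)) ⊕ ((-2 ⊕ 5) ⊕ (-4 ⊕ -3))) = -4

Expand innermost to outermost. Recall ⊕ takes the minimum of its arguments and ⊗ takes their sum. Working out the expression (((8 ⊕ 8) ⊕ (-1 ⊕ -3)) ⊕ ((-2 ⊕ 5) ⊕ (-4 ⊕ -3))) gives -4.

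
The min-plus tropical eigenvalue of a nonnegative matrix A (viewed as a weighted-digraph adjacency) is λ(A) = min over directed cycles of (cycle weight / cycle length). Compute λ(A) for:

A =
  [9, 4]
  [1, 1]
λ(A) = 1

Enumerate directed cycles and compute their means (weight / length). Sample:
  cycle 0 → 0: weight = 9, length = 1, mean = 9/1 ≈ 9.000
  cycle 1 → 1: weight = 1, length = 1, mean = 1/1 ≈ 1.000
  cycle 0 → 1 → 0: weight = 5, length = 2, mean = 5/2 ≈ 2.500
  cycle 1 → 0 → 1: weight = 5, length = 2, mean = 5/2 ≈ 2.500
Minimum mean = 1.000, attained e.g. along the cycle 1 → 1 with weight 1 and length 1. So λ(A) = 1/1 = 1.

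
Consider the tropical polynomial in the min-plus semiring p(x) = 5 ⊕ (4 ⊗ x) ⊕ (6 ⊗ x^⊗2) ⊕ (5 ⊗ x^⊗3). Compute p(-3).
p(-3) = -4

A tropical monomial a ⊗ x^⊗i evaluates to a + i · x. Evaluating each term at x = -3:
  Term 0 contributes 5 + 0 · -3 = 5
  Term 1 contributes 4 + 1 · -3 = 1
  Term 2 contributes 6 + 2 · -3 = 0
  Term 3 contributes 5 + 3 · -3 = -4
p(-3) = ⊕ of these = min[5, 1, 0, -4] = -4.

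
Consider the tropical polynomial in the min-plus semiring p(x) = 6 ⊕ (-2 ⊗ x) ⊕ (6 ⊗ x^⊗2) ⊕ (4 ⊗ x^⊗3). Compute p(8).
p(8) = 6

A tropical monomial a ⊗ x^⊗i evaluates to a + i · x. Evaluating each term at x = 8:
  Term 0 contributes 6 + 0 · 8 = 6
  Term 1 contributes -2 + 1 · 8 = 6
  Term 2 contributes 6 + 2 · 8 = 22
  Term 3 contributes 4 + 3 · 8 = 28
p(8) = ⊕ of these = min[6, 6, 22, 28] = 6.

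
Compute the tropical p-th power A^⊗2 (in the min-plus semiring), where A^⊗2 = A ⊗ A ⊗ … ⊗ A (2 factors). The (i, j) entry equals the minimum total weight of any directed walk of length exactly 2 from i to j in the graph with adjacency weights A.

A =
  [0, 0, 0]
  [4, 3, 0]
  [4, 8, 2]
A^⊗2 =
  [0, 0, 0]
  [4, 4, 2]
  [4, 4, 4]

Each entry (A^⊗2)_ij equals the minimum over all length-2 walks i = v_0 → v_1 → … → v_2 = j of Σ_t A[v_t][v_{t+1}]. For example, for (i, j) = (0, 2) we minimise over 3 possible intermediate vertex sequences; the minimum is 0, attained along the walk 0 → 0 → 2.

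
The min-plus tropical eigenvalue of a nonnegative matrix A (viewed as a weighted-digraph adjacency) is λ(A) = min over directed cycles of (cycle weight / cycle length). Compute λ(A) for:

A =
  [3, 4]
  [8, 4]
λ(A) = 3

Enumerate directed cycles and compute their means (weight / length). Sample:
  cycle 0 → 0: weight = 3, length = 1, mean = 3/1 ≈ 3.000
  cycle 1 → 1: weight = 4, length = 1, mean = 4/1 ≈ 4.000
  cycle 0 → 1 → 0: weight = 12, length = 2, mean = 12/2 ≈ 6.000
  cycle 1 → 0 → 1: weight = 12, length = 2, mean = 12/2 ≈ 6.000
Minimum mean = 3.000, attained e.g. along the cycle 0 → 0 with weight 3 and length 1. So λ(A) = 3/1 = 3.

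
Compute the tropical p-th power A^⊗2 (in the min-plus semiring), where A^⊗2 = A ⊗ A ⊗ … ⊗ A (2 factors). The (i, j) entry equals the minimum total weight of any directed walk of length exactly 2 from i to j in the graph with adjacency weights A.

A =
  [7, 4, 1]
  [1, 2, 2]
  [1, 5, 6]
A^⊗2 =
  [2, 6, 6]
  [3, 4, 2]
  [6, 5, 2]

Each entry (A^⊗2)_ij equals the minimum over all length-2 walks i = v_0 → v_1 → … → v_2 = j of Σ_t A[v_t][v_{t+1}]. For example, for (i, j) = (0, 2) we minimise over 3 possible intermediate vertex sequences; the minimum is 6, attained along the walk 0 → 1 → 2.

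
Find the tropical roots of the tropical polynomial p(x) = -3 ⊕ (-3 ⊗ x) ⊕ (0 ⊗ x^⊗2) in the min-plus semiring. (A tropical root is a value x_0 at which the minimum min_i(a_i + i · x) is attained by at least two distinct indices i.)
Roots: {-3, 0}

Each tropical root is a break point of the lower envelope of the lines y = a_i + i · x (there are 3 lines, with slopes 0, 1, ..., 2). Only the lines that attain the minimum somewhere contribute to roots; other lines are dominated. Here the surviving (envelope) indices are i = 2, i = 1, i = 0.
Intersections between consecutive envelope lines give the roots: for adjacent envelope indices i < j the intersection is x = (a_i − a_j) / (j − i). Reading off the sorted break points: {-3, 0}.
Verification: at each break x_0, at least two indices attain the minimum of min_i(a_i + i · x_0).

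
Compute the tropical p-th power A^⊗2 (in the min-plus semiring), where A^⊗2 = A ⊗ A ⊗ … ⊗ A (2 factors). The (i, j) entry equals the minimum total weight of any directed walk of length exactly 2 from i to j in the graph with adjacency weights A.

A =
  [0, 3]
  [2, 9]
A^⊗2 =
  [0, 3]
  [2, 5]

Each entry (A^⊗2)_ij equals the minimum over all length-2 walks i = v_0 → v_1 → … → v_2 = j of Σ_t A[v_t][v_{t+1}]. For example, for (i, j) = (0, 1) we minimise over 2 possible intermediate vertex sequences; the minimum is 3, attained along the walk 0 → 0 → 1.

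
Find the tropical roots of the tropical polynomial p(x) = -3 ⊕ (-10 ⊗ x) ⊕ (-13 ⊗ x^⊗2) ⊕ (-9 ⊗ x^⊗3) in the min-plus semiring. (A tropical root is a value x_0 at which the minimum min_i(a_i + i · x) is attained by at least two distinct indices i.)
Roots: {-4, 3, 7}

Each tropical root is a break point of the lower envelope of the lines y = a_i + i · x (there are 4 lines, with slopes 0, 1, ..., 3). Only the lines that attain the minimum somewhere contribute to roots; other lines are dominated. Here the surviving (envelope) indices are i = 3, i = 2, i = 1, i = 0.
Intersections between consecutive envelope lines give the roots: for adjacent envelope indices i < j the intersection is x = (a_i − a_j) / (j − i). Reading off the sorted break points: {-4, 3, 7}.
Verification: at each break x_0, at least two indices attain the minimum of min_i(a_i + i · x_0).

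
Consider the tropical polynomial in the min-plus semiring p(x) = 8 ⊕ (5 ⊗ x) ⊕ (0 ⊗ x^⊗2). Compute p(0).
p(0) = 0

A tropical monomial a ⊗ x^⊗i evaluates to a + i · x. Evaluating each term at x = 0:
  Term 0 contributes 8 + 0 · 0 = 8
  Term 1 contributes 5 + 1 · 0 = 5
  Term 2 contributes 0 + 2 · 0 = 0
p(0) = ⊕ of these = min[8, 5, 0] = 0.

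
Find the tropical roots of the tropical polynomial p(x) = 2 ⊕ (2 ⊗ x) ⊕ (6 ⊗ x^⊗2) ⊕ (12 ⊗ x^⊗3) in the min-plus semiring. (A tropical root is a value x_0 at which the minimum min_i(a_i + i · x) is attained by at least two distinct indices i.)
Roots: {-6, -4, 0}

Each tropical root is a break point of the lower envelope of the lines y = a_i + i · x (there are 4 lines, with slopes 0, 1, ..., 3). Only the lines that attain the minimum somewhere contribute to roots; other lines are dominated. Here the surviving (envelope) indices are i = 3, i = 2, i = 1, i = 0.
Intersections between consecutive envelope lines give the roots: for adjacent envelope indices i < j the intersection is x = (a_i − a_j) / (j − i). Reading off the sorted break points: {-6, -4, 0}.
Verification: at each break x_0, at least two indices attain the minimum of min_i(a_i + i · x_0).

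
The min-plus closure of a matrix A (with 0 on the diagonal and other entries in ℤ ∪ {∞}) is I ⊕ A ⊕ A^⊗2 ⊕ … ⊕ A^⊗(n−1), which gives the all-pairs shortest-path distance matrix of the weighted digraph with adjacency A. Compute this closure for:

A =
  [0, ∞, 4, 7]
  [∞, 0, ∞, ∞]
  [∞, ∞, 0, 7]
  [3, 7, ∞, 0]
Closure =
  [0, 14, 4, 7]
  [∞, 0, ∞, ∞]
  [10, 14, 0, 7]
  [3, 7, 7, 0]

This is the Floyd-Warshall all-pairs shortest-path computation. For each intermediate vertex k = 0, 1, …, 3, update dist[i][j] ← min(dist[i][j], dist[i][k] + dist[k][j]). The final matrix gives, for each (i, j), the minimum total weight of any directed path from i to j (possibly empty when i = j).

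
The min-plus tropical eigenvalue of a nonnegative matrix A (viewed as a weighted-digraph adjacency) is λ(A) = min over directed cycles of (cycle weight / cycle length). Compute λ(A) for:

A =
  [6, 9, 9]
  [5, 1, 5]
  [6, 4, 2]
λ(A) = 1

Enumerate directed cycles and compute their means (weight / length). Sample:
  cycle 0 → 0: weight = 6, length = 1, mean = 6/1 ≈ 6.000
  cycle 1 → 1: weight = 1, length = 1, mean = 1/1 ≈ 1.000
  cycle 2 → 2: weight = 2, length = 1, mean = 2/1 ≈ 2.000
  cycle 0 → 1 → 0: weight = 14, length = 2, mean = 14/2 ≈ 7.000
  cycle 0 → 2 → 0: weight = 15, length = 2, mean = 15/2 ≈ 7.500
  cycle 1 → 0 → 1: weight = 14, length = 2, mean = 14/2 ≈ 7.000
Minimum mean = 1.000, attained e.g. along the cycle 1 → 1 with weight 1 and length 1. So λ(A) = 1/1 = 1.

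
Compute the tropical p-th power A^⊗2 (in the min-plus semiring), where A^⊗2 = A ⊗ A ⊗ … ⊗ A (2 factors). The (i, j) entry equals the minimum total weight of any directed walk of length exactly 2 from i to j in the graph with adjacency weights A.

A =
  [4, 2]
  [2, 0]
A^⊗2 =
  [4, 2]
  [2, 0]

Each entry (A^⊗2)_ij equals the minimum over all length-2 walks i = v_0 → v_1 → … → v_2 = j of Σ_t A[v_t][v_{t+1}]. For example, for (i, j) = (0, 1) we minimise over 2 possible intermediate vertex sequences; the minimum is 2, attained along the walk 0 → 1 → 1.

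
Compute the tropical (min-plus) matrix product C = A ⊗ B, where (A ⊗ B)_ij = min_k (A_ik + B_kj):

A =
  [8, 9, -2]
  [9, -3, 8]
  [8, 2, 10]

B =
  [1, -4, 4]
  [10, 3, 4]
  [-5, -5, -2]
A ⊗ B =
  [-7, -7, -4]
  [3, 0, 1]
  [5, 4, 6]

Apply the min-plus product entry-by-entry:
  C[0][0] = min over k of (A[0][0] + B[0][0] = 8 + 1 = 9, A[0][1] + B[1][0] = 9 + 10 = 19, A[0][2] + B[2][0] = -2 + -5 = -7) = -7 (attained at k = 2)
  C[0][1] = min over k of (A[0][0] + B[0][1] = 8 + -4 = 4, A[0][1] + B[1][1] = 9 + 3 = 12, A[0][2] + B[2][1] = -2 + -5 = -7) = -7 (attained at k = 2)
  C[0][2] = min over k of (A[0][0] + B[0][2] = 8 + 4 = 12, A[0][1] + B[1][2] = 9 + 4 = 13, A[0][2] + B[2][2] = -2 + -2 = -4) = -4 (attained at k = 2)
  C[1][0] = min over k of (A[1][0] + B[0][0] = 9 + 1 = 10, A[1][1] + B[1][0] = -3 + 10 = 7, A[1][2] + B[2][0] = 8 + -5 = 3) = 3 (attained at k = 2)
  C[1][1] = min over k of (A[1][0] + B[0][1] = 9 + -4 = 5, A[1][1] + B[1][1] = -3 + 3 = 0, A[1][2] + B[2][1] = 8 + -5 = 3) = 0 (attained at k = 1)
  C[1][2] = min over k of (A[1][0] + B[0][2] = 9 + 4 = 13, A[1][1] + B[1][2] = -3 + 4 = 1, A[1][2] + B[2][2] = 8 + -2 = 6) = 1 (attained at k = 1)
  C[2][0] = min over k of (A[2][0] + B[0][0] = 8 + 1 = 9, A[2][1] + B[1][0] = 2 + 10 = 12, A[2][2] + B[2][0] = 10 + -5 = 5) = 5 (attained at k = 2)
  C[2][1] = min over k of (A[2][0] + B[0][1] = 8 + -4 = 4, A[2][1] + B[1][1] = 2 + 3 = 5, A[2][2] + B[2][1] = 10 + -5 = 5) = 4 (attained at k = 0)
  C[2][2] = min over k of (A[2][0] + B[0][2] = 8 + 4 = 12, A[2][1] + B[1][2] = 2 + 4 = 6, A[2][2] + B[2][2] = 10 + -2 = 8) = 6 (attained at k = 1)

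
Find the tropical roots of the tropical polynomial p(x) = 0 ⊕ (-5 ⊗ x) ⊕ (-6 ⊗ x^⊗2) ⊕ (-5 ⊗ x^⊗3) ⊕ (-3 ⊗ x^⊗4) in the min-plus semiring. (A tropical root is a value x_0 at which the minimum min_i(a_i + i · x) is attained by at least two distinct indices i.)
Roots: {-2, -1, 1, 5}

Each tropical root is a break point of the lower envelope of the lines y = a_i + i · x (there are 5 lines, with slopes 0, 1, ..., 4). Only the lines that attain the minimum somewhere contribute to roots; other lines are dominated. Here the surviving (envelope) indices are i = 4, i = 3, i = 2, i = 1, i = 0.
Intersections between consecutive envelope lines give the roots: for adjacent envelope indices i < j the intersection is x = (a_i − a_j) / (j − i). Reading off the sorted break points: {-2, -1, 1, 5}.
Verification: at each break x_0, at least two indices attain the minimum of min_i(a_i + i · x_0).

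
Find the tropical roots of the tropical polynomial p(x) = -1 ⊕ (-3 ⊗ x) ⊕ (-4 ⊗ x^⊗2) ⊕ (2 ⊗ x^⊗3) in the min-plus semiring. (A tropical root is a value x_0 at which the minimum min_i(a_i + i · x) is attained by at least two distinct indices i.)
Roots: {-6, 1, 2}

Each tropical root is a break point of the lower envelope of the lines y = a_i + i · x (there are 4 lines, with slopes 0, 1, ..., 3). Only the lines that attain the minimum somewhere contribute to roots; other lines are dominated. Here the surviving (envelope) indices are i = 3, i = 2, i = 1, i = 0.
Intersections between consecutive envelope lines give the roots: for adjacent envelope indices i < j the intersection is x = (a_i − a_j) / (j − i). Reading off the sorted break points: {-6, 1, 2}.
Verification: at each break x_0, at least two indices attain the minimum of min_i(a_i + i · x_0).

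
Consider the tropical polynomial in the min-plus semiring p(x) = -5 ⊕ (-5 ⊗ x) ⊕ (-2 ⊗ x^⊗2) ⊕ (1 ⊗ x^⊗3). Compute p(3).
p(3) = -5

A tropical monomial a ⊗ x^⊗i evaluates to a + i · x. Evaluating each term at x = 3:
  Term 0 contributes -5 + 0 · 3 = -5
  Term 1 contributes -5 + 1 · 3 = -2
  Term 2 contributes -2 + 2 · 3 = 4
  Term 3 contributes 1 + 3 · 3 = 10
p(3) = ⊕ of these = min[-5, -2, 4, 10] = -5.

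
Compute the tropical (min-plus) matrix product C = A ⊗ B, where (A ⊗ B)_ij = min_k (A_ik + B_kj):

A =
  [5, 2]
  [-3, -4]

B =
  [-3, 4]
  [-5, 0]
A ⊗ B =
  [-3, 2]
  [-9, -4]

Apply the min-plus product entry-by-entry:
  C[0][0] = min over k of (A[0][0] + B[0][0] = 5 + -3 = 2, A[0][1] + B[1][0] = 2 + -5 = -3) = -3 (attained at k = 1)
  C[0][1] = min over k of (A[0][0] + B[0][1] = 5 + 4 = 9, A[0][1] + B[1][1] = 2 + 0 = 2) = 2 (attained at k = 1)
  C[1][0] = min over k of (A[1][0] + B[0][0] = -3 + -3 = -6, A[1][1] + B[1][0] = -4 + -5 = -9) = -9 (attained at k = 1)
  C[1][1] = min over k of (A[1][0] + B[0][1] = -3 + 4 = 1, A[1][1] + B[1][1] = -4 + 0 = -4) = -4 (attained at k = 1)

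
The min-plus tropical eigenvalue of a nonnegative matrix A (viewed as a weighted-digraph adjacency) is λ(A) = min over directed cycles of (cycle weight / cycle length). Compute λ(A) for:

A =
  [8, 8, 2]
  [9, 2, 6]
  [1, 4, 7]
λ(A) = 3/2

Enumerate directed cycles and compute their means (weight / length). Sample:
  cycle 0 → 0: weight = 8, length = 1, mean = 8/1 ≈ 8.000
  cycle 1 → 1: weight = 2, length = 1, mean = 2/1 ≈ 2.000
  cycle 2 → 2: weight = 7, length = 1, mean = 7/1 ≈ 7.000
  cycle 0 → 1 → 0: weight = 17, length = 2, mean = 17/2 ≈ 8.500
  cycle 0 → 2 → 0: weight = 3, length = 2, mean = 3/2 ≈ 1.500
  cycle 1 → 0 → 1: weight = 17, length = 2, mean = 17/2 ≈ 8.500
Minimum mean = 1.500, attained e.g. along the cycle 0 → 2 → 0 with weight 3 and length 2. So λ(A) = 3/2 = 3/2.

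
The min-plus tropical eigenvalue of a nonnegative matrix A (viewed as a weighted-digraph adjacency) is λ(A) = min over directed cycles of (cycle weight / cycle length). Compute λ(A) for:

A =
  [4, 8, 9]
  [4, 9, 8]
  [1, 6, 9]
λ(A) = 4

Enumerate directed cycles and compute their means (weight / length). Sample:
  cycle 0 → 0: weight = 4, length = 1, mean = 4/1 ≈ 4.000
  cycle 1 → 1: weight = 9, length = 1, mean = 9/1 ≈ 9.000
  cycle 2 → 2: weight = 9, length = 1, mean = 9/1 ≈ 9.000
  cycle 0 → 1 → 0: weight = 12, length = 2, mean = 12/2 ≈ 6.000
  cycle 0 → 2 → 0: weight = 10, length = 2, mean = 10/2 ≈ 5.000
  cycle 1 → 0 → 1: weight = 12, length = 2, mean = 12/2 ≈ 6.000
Minimum mean = 4.000, attained e.g. along the cycle 0 → 0 with weight 4 and length 1. So λ(A) = 4/1 = 4.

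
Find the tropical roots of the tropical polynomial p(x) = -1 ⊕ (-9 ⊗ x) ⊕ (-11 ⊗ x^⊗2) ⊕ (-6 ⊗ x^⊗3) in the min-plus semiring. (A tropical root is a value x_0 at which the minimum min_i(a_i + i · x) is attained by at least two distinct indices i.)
Roots: {-5, 2, 8}

Each tropical root is a break point of the lower envelope of the lines y = a_i + i · x (there are 4 lines, with slopes 0, 1, ..., 3). Only the lines that attain the minimum somewhere contribute to roots; other lines are dominated. Here the surviving (envelope) indices are i = 3, i = 2, i = 1, i = 0.
Intersections between consecutive envelope lines give the roots: for adjacent envelope indices i < j the intersection is x = (a_i − a_j) / (j − i). Reading off the sorted break points: {-5, 2, 8}.
Verification: at each break x_0, at least two indices attain the minimum of min_i(a_i + i · x_0).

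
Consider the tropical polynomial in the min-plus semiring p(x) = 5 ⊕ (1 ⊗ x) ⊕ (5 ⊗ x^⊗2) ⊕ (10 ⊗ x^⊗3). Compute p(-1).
p(-1) = 0

A tropical monomial a ⊗ x^⊗i evaluates to a + i · x. Evaluating each term at x = -1:
  Term 0 contributes 5 + 0 · -1 = 5
  Term 1 contributes 1 + 1 · -1 = 0
  Term 2 contributes 5 + 2 · -1 = 3
  Term 3 contributes 10 + 3 · -1 = 7
p(-1) = ⊕ of these = min[5, 0, 3, 7] = 0.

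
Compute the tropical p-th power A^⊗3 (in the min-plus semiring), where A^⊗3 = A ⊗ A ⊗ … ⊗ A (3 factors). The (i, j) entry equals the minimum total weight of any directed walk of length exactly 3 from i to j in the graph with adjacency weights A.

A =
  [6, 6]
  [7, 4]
A^⊗3 =
  [17, 14]
  [15, 12]

Each entry (A^⊗3)_ij equals the minimum over all length-3 walks i = v_0 → v_1 → … → v_3 = j of Σ_t A[v_t][v_{t+1}]. For example, for (i, j) = (0, 1) we minimise over 4 possible intermediate vertex sequences; the minimum is 14, attained along the walk 0 → 1 → 1 → 1.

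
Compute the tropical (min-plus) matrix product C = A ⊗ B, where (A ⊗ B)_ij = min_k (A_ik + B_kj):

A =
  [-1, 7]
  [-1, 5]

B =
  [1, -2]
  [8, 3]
A ⊗ B =
  [0, -3]
  [0, -3]

Apply the min-plus product entry-by-entry:
  C[0][0] = min over k of (A[0][0] + B[0][0] = -1 + 1 = 0, A[0][1] + B[1][0] = 7 + 8 = 15) = 0 (attained at k = 0)
  C[0][1] = min over k of (A[0][0] + B[0][1] = -1 + -2 = -3, A[0][1] + B[1][1] = 7 + 3 = 10) = -3 (attained at k = 0)
  C[1][0] = min over k of (A[1][0] + B[0][0] = -1 + 1 = 0, A[1][1] + B[1][0] = 5 + 8 = 13) = 0 (attained at k = 0)
  C[1][1] = min over k of (A[1][0] + B[0][1] = -1 + -2 = -3, A[1][1] + B[1][1] = 5 + 3 = 8) = -3 (attained at k = 0)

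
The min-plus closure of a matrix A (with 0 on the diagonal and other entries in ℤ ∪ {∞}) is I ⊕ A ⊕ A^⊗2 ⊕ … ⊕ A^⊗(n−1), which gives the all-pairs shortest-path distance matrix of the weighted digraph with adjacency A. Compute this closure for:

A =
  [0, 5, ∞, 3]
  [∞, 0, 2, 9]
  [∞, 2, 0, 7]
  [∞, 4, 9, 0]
Closure =
  [0, 5, 7, 3]
  [∞, 0, 2, 9]
  [∞, 2, 0, 7]
  [∞, 4, 6, 0]

This is the Floyd-Warshall all-pairs shortest-path computation. For each intermediate vertex k = 0, 1, …, 3, update dist[i][j] ← min(dist[i][j], dist[i][k] + dist[k][j]). The final matrix gives, for each (i, j), the minimum total weight of any directed path from i to j (possibly empty when i = j).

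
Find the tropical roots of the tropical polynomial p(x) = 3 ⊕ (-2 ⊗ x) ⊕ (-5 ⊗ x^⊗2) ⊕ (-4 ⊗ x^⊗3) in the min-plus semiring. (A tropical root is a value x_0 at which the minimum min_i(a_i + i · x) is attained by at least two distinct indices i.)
Roots: {-1, 3, 5}

Each tropical root is a break point of the lower envelope of the lines y = a_i + i · x (there are 4 lines, with slopes 0, 1, ..., 3). Only the lines that attain the minimum somewhere contribute to roots; other lines are dominated. Here the surviving (envelope) indices are i = 3, i = 2, i = 1, i = 0.
Intersections between consecutive envelope lines give the roots: for adjacent envelope indices i < j the intersection is x = (a_i − a_j) / (j − i). Reading off the sorted break points: {-1, 3, 5}.
Verification: at each break x_0, at least two indices attain the minimum of min_i(a_i + i · x_0).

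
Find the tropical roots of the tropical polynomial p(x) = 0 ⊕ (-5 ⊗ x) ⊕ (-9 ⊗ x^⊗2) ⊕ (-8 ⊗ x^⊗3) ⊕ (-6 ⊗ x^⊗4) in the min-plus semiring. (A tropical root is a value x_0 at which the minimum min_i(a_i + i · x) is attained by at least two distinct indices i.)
Roots: {-2, -1, 4, 5}

Each tropical root is a break point of the lower envelope of the lines y = a_i + i · x (there are 5 lines, with slopes 0, 1, ..., 4). Only the lines that attain the minimum somewhere contribute to roots; other lines are dominated. Here the surviving (envelope) indices are i = 4, i = 3, i = 2, i = 1, i = 0.
Intersections between consecutive envelope lines give the roots: for adjacent envelope indices i < j the intersection is x = (a_i − a_j) / (j − i). Reading off the sorted break points: {-2, -1, 4, 5}.
Verification: at each break x_0, at least two indices attain the minimum of min_i(a_i + i · x_0).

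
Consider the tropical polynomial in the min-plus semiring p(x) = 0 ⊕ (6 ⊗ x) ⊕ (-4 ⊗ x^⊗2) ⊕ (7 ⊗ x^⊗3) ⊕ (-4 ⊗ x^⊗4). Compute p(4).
p(4) = 0

A tropical monomial a ⊗ x^⊗i evaluates to a + i · x. Evaluating each term at x = 4:
  Term 0 contributes 0 + 0 · 4 = 0
  Term 1 contributes 6 + 1 · 4 = 10
  Term 2 contributes -4 + 2 · 4 = 4
  Term 3 contributes 7 + 3 · 4 = 19
  Term 4 contributes -4 + 4 · 4 = 12
p(4) = ⊕ of these = min[0, 10, 4, 19, 12] = 0.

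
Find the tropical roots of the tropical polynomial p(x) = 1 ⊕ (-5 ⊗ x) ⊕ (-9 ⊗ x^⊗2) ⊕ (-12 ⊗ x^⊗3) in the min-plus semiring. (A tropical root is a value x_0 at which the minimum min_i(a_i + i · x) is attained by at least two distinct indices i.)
Roots: {3, 4, 6}

Each tropical root is a break point of the lower envelope of the lines y = a_i + i · x (there are 4 lines, with slopes 0, 1, ..., 3). Only the lines that attain the minimum somewhere contribute to roots; other lines are dominated. Here the surviving (envelope) indices are i = 3, i = 2, i = 1, i = 0.
Intersections between consecutive envelope lines give the roots: for adjacent envelope indices i < j the intersection is x = (a_i − a_j) / (j − i). Reading off the sorted break points: {3, 4, 6}.
Verification: at each break x_0, at least two indices attain the minimum of min_i(a_i + i · x_0).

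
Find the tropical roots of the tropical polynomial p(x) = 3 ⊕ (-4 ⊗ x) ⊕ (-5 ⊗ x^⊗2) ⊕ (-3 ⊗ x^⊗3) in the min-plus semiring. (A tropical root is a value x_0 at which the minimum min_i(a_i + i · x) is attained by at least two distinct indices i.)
Roots: {-2, 1, 7}

Each tropical root is a break point of the lower envelope of the lines y = a_i + i · x (there are 4 lines, with slopes 0, 1, ..., 3). Only the lines that attain the minimum somewhere contribute to roots; other lines are dominated. Here the surviving (envelope) indices are i = 3, i = 2, i = 1, i = 0.
Intersections between consecutive envelope lines give the roots: for adjacent envelope indices i < j the intersection is x = (a_i − a_j) / (j − i). Reading off the sorted break points: {-2, 1, 7}.
Verification: at each break x_0, at least two indices attain the minimum of min_i(a_i + i · x_0).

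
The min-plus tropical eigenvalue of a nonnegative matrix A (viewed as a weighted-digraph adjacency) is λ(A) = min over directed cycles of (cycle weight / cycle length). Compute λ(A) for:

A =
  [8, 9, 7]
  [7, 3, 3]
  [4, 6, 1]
λ(A) = 1

Enumerate directed cycles and compute their means (weight / length). Sample:
  cycle 0 → 0: weight = 8, length = 1, mean = 8/1 ≈ 8.000
  cycle 1 → 1: weight = 3, length = 1, mean = 3/1 ≈ 3.000
  cycle 2 → 2: weight = 1, length = 1, mean = 1/1 ≈ 1.000
  cycle 0 → 1 → 0: weight = 16, length = 2, mean = 16/2 ≈ 8.000
  cycle 0 → 2 → 0: weight = 11, length = 2, mean = 11/2 ≈ 5.500
  cycle 1 → 0 → 1: weight = 16, length = 2, mean = 16/2 ≈ 8.000
Minimum mean = 1.000, attained e.g. along the cycle 2 → 2 with weight 1 and length 1. So λ(A) = 1/1 = 1.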